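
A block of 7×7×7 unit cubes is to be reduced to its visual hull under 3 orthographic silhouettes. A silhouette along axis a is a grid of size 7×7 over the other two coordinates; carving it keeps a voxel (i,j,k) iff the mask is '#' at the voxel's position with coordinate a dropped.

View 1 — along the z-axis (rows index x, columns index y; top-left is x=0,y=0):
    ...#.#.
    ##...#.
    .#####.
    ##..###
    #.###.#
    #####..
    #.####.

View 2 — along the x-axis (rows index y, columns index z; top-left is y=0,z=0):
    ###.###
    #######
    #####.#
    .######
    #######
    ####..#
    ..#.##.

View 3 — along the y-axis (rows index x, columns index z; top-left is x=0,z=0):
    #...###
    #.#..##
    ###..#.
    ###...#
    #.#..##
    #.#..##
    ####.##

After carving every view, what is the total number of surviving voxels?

initial block: 7^3 = 343
[1] z-view keeps 30 columns → grid now 210
[2] x-view keeps 40 columns → grid now 178
[3] y-view keeps 30 columns → grid now 110

voxel count = 110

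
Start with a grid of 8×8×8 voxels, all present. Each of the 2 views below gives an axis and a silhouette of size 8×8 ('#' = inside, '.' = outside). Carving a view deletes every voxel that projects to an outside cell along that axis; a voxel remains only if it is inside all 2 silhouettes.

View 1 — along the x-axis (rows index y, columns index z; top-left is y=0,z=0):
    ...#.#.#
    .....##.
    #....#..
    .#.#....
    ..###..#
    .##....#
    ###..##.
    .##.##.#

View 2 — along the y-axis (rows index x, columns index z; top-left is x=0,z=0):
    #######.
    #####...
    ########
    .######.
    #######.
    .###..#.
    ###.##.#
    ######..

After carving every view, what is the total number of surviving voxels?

|visual hull| = 159

start: 8×8×8 = 512 voxels
[1] x-view keeps 26 columns → grid now 208
[2] y-view keeps 49 columns → grid now 159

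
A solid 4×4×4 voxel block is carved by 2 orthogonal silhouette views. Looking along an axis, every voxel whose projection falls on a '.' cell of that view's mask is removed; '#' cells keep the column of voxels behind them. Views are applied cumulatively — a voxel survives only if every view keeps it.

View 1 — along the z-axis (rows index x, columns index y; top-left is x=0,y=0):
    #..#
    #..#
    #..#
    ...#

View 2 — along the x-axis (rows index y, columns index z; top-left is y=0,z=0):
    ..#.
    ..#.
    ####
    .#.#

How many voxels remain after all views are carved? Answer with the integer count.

start: 4×4×4 = 64 voxels
V1 z: intersect with XY mask (7 set) -- 28 left
V2 x: intersect with YZ mask (8 set) -- 11 left

voxel count = 11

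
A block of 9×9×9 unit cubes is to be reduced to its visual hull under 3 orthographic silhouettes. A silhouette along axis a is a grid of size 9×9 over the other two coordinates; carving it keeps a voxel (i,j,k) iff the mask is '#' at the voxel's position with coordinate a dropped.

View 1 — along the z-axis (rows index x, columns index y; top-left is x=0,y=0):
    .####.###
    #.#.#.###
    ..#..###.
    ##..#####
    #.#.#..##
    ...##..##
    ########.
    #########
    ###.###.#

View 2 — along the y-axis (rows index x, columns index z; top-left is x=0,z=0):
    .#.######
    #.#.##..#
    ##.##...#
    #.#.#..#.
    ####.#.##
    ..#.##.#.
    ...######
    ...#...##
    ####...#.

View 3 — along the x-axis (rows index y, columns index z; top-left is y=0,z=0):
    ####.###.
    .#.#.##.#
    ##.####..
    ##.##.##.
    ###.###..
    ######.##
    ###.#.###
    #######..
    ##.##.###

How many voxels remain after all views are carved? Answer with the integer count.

initial block: 9^3 = 729
V1 z: intersect with XY mask (57 set) -- 513 left
V2 y: intersect with XZ mask (46 set) -- 288 left
V3 x: intersect with YZ mask (59 set) -- 201 left

201 voxels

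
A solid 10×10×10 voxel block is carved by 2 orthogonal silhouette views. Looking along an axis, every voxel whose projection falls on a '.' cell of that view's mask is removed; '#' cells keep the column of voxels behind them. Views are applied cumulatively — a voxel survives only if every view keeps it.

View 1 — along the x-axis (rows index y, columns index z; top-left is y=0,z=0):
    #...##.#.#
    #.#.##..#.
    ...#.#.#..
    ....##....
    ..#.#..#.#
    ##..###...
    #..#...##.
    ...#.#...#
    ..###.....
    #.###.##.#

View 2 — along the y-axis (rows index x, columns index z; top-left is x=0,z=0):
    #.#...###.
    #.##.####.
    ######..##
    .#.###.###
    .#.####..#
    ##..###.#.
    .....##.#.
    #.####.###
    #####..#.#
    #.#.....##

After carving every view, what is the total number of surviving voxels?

initial block: 10^3 = 1000
[1] x-view keeps 41 columns → grid now 410
[2] y-view keeps 61 columns → grid now 253

remaining voxels: 253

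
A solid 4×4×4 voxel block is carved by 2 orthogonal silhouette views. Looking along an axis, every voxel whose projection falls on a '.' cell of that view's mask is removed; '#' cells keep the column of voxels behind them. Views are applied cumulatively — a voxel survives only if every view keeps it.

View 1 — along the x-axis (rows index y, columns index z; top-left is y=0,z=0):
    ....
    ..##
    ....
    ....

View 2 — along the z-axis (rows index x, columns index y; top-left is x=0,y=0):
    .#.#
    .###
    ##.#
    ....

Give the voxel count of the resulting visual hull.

|visual hull| = 6

before carving: 64 voxels (4×4×4)
[1] x-view keeps 2 columns → grid now 8
[2] z-view keeps 8 columns → grid now 6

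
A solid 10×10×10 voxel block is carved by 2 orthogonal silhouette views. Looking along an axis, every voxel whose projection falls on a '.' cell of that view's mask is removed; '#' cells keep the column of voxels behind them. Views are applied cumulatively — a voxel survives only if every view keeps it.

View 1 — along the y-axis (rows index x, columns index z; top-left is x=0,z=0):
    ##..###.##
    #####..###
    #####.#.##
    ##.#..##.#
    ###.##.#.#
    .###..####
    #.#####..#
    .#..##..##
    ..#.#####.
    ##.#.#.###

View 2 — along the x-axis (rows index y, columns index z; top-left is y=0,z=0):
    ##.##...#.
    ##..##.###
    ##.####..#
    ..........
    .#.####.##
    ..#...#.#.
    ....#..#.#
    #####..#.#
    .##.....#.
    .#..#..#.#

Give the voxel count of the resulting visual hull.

start: 10×10×10 = 1000 voxels
  1. axis=1 (XZ plane), |mask|=68  ⇒  voxels=680
  2. axis=0 (YZ plane), |mask|=46  ⇒  voxels=324

remaining voxels: 324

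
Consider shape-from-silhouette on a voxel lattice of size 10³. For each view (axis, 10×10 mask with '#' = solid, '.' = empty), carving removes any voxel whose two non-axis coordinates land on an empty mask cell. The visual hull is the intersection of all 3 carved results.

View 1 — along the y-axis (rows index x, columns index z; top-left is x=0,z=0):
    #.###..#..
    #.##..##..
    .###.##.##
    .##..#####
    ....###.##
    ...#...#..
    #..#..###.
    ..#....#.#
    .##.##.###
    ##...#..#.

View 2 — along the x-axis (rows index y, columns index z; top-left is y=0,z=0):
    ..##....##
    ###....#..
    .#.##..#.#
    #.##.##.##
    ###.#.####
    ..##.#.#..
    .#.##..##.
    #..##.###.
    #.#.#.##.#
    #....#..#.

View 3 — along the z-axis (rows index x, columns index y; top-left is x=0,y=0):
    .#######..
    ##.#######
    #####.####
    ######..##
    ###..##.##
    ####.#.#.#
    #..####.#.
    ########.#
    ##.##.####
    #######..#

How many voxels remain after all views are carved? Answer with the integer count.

before carving: 1000 voxels (10×10×10)
[1] y-view keeps 50 columns → grid now 500
[2] x-view keeps 52 columns → grid now 266
[3] z-view keeps 78 columns → grid now 209

209 voxels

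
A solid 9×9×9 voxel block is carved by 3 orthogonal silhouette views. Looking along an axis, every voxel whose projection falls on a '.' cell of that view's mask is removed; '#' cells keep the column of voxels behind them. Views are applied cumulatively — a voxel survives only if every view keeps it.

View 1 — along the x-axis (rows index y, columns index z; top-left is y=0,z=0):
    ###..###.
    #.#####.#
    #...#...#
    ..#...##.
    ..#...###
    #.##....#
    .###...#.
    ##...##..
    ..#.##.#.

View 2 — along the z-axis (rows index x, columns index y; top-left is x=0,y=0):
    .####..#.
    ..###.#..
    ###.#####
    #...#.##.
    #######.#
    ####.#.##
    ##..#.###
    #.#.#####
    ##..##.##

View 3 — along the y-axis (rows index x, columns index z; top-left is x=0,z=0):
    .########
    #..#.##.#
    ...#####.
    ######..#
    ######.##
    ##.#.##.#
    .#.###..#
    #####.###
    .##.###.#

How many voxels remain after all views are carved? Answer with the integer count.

voxel count = 164

initial block: 9^3 = 729
V1 x: intersect with YZ mask (39 set) -- 351 left
V2 z: intersect with XY mask (55 set) -- 242 left
V3 y: intersect with XZ mask (58 set) -- 164 left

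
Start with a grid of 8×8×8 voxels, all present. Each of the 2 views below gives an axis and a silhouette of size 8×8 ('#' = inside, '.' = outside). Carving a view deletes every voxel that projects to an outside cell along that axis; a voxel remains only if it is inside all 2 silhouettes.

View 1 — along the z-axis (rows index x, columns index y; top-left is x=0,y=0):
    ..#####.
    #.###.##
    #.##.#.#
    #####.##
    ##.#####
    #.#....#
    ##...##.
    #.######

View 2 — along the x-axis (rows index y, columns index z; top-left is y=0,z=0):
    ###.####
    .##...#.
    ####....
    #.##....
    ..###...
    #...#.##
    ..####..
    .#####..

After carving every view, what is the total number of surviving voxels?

remaining voxels: 189

before carving: 512 voxels (8×8×8)
after view 1 [z-axis, 44 of 64 cells solid] → remaining = 352
after view 2 [x-axis, 33 of 64 cells solid] → remaining = 189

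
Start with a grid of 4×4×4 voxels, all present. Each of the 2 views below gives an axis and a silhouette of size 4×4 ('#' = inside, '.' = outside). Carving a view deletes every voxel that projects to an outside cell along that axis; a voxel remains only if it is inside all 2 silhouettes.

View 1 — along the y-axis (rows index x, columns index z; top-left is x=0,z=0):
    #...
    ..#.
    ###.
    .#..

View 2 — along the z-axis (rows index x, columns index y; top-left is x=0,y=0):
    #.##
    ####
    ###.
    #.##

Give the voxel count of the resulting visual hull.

initial block: 4^3 = 64
after view 1 [y-axis, 6 of 16 cells solid] → remaining = 24
after view 2 [z-axis, 13 of 16 cells solid] → remaining = 19

voxel count = 19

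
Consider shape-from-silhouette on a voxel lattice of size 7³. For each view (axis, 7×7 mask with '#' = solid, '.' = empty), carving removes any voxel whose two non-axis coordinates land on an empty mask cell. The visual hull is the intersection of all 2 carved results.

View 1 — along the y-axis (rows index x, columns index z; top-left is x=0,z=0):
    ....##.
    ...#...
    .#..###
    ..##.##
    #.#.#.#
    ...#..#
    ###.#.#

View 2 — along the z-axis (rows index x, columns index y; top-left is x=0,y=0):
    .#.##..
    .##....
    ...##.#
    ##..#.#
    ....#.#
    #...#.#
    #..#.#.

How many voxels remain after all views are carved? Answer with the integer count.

65 voxels

start: 7×7×7 = 343 voxels
V1 y: intersect with XZ mask (22 set) -- 154 left
V2 z: intersect with XY mask (20 set) -- 65 left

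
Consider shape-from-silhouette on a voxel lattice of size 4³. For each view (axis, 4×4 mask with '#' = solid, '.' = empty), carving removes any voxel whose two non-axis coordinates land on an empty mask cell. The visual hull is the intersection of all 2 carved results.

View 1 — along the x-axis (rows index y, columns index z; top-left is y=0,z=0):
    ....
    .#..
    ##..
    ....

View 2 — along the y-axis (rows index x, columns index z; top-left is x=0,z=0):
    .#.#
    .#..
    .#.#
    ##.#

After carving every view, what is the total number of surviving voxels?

before carving: 64 voxels (4×4×4)
[1] x-view keeps 3 columns → grid now 12
[2] y-view keeps 8 columns → grid now 9

9 voxels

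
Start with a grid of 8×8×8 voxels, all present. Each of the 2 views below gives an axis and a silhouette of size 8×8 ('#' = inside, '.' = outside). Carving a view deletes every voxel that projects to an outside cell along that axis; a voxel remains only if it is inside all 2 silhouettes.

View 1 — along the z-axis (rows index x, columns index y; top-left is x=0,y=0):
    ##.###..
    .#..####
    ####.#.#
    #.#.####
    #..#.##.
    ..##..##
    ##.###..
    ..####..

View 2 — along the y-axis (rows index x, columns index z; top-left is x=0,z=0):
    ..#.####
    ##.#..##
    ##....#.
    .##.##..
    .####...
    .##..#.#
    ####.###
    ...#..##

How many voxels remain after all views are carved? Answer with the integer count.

initial block: 8^3 = 512
V1 z: intersect with XY mask (39 set) -- 312 left
V2 y: intersect with XZ mask (35 set) -- 171 left

remaining voxels: 171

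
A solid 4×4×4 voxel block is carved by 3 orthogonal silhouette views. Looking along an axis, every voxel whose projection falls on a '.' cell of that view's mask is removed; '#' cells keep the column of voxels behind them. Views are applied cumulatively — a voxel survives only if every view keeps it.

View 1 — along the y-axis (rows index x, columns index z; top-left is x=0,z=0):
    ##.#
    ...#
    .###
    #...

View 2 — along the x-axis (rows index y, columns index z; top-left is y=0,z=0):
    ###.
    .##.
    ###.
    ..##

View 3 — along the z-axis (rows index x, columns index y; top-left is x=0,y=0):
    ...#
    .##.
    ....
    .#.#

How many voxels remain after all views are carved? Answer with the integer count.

full grid |V| = 64
after view 1 [y-axis, 8 of 16 cells solid] → remaining = 32
after view 2 [x-axis, 10 of 16 cells solid] → remaining = 17
after view 3 [z-axis, 5 of 16 cells solid] → remaining = 1

remaining voxels: 1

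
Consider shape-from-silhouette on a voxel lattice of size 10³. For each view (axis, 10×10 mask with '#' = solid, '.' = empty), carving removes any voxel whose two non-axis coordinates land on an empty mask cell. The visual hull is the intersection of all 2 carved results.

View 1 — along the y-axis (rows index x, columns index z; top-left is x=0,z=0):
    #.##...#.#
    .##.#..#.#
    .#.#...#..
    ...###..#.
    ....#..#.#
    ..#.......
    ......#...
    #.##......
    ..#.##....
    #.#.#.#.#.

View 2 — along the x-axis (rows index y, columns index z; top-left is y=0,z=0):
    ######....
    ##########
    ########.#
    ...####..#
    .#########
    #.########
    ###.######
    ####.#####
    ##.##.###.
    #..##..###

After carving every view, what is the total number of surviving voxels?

full grid |V| = 1000
carve view 1 (along y, XZ-mask fill 33/100): 330 voxels remain
carve view 2 (along x, YZ-mask fill 79/100): 263 voxels remain

remaining voxels: 263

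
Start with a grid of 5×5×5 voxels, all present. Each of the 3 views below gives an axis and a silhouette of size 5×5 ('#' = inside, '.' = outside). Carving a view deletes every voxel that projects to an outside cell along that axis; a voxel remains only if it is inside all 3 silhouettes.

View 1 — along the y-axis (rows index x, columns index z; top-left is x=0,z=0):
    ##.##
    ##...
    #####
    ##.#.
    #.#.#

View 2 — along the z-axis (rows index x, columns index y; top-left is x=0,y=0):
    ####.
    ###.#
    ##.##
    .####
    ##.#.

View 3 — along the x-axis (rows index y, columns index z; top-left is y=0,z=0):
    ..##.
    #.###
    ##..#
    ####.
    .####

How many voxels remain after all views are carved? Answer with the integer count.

start: 5×5×5 = 125 voxels
after view 1 [y-axis, 17 of 25 cells solid] → remaining = 85
after view 2 [z-axis, 19 of 25 cells solid] → remaining = 65
after view 3 [x-axis, 17 of 25 cells solid] → remaining = 43

43 voxels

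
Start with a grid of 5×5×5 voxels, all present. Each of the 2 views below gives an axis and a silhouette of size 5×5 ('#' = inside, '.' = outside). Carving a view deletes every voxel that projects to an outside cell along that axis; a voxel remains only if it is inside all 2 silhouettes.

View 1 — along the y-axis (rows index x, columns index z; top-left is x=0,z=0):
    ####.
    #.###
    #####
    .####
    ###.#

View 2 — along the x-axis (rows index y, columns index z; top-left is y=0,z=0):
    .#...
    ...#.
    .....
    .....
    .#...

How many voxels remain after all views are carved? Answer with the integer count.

full grid |V| = 125
  1. axis=1 (XZ plane), |mask|=21  ⇒  voxels=105
  2. axis=0 (YZ plane), |mask|=3  ⇒  voxels=12

|visual hull| = 12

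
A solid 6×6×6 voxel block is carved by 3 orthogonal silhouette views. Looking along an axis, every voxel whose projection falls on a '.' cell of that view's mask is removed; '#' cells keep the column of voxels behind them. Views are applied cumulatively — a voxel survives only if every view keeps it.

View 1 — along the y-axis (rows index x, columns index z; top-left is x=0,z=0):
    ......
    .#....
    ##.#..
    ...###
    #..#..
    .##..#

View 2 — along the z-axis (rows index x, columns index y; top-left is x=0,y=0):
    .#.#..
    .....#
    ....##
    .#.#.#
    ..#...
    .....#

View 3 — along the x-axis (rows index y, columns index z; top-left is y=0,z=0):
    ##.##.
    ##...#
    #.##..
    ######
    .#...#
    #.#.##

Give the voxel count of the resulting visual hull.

remaining voxels: 12

before carving: 216 voxels (6×6×6)
carve view 1 (along y, XZ-mask fill 12/36): 72 voxels remain
carve view 2 (along z, XY-mask fill 10/36): 21 voxels remain
carve view 3 (along x, YZ-mask fill 22/36): 12 voxels remain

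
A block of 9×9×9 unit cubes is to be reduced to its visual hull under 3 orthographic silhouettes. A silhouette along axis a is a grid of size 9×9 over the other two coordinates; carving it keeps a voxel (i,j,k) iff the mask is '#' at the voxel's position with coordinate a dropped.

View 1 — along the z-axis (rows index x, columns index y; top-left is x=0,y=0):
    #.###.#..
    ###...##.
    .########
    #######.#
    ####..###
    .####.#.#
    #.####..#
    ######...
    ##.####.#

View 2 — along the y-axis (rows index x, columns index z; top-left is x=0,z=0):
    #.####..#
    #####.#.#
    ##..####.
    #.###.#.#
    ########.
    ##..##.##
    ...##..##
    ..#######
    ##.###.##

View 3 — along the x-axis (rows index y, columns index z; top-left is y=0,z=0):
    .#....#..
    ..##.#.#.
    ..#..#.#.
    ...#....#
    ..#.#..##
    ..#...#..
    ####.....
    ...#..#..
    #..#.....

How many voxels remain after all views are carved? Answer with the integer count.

|visual hull| = 114

initial block: 9^3 = 729
after view 1 [z-axis, 58 of 81 cells solid] → remaining = 522
after view 2 [y-axis, 57 of 81 cells solid] → remaining = 368
after view 3 [x-axis, 25 of 81 cells solid] → remaining = 114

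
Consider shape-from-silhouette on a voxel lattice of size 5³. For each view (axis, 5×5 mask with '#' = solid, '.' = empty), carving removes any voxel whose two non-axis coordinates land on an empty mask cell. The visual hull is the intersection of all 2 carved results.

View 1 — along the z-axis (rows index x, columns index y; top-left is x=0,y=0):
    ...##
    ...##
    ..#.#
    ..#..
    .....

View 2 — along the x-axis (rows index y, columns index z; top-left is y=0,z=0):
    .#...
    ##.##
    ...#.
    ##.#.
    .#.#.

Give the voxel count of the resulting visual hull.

voxel count = 14

initial block: 5^3 = 125
[1] z-view keeps 7 columns → grid now 35
[2] x-view keeps 11 columns → grid now 14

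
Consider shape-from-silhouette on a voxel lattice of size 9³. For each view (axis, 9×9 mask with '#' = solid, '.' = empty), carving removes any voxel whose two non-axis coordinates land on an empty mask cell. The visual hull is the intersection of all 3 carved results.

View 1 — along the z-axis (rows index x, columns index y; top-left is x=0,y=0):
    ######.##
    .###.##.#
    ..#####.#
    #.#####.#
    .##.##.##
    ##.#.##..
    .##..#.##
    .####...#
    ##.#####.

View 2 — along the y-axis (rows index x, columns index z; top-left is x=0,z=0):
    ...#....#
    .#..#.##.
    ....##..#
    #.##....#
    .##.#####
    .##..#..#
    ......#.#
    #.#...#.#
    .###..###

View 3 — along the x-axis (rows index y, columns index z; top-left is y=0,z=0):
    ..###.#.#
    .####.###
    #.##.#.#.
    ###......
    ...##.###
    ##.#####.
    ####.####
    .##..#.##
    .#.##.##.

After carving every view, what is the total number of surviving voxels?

137 voxels

initial block: 9^3 = 729
after view 1 [z-axis, 55 of 81 cells solid] → remaining = 495
after view 2 [y-axis, 36 of 81 cells solid] → remaining = 220
after view 3 [x-axis, 50 of 81 cells solid] → remaining = 137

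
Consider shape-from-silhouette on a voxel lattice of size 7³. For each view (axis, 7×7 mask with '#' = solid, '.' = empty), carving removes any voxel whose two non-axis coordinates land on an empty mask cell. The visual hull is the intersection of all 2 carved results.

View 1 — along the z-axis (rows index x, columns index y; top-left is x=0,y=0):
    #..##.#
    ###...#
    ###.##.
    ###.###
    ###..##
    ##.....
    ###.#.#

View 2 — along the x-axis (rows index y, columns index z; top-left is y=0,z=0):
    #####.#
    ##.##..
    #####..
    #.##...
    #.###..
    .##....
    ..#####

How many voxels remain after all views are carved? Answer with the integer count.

|visual hull| = 141

before carving: 343 voxels (7×7×7)
[1] z-view keeps 31 columns → grid now 217
[2] x-view keeps 29 columns → grid now 141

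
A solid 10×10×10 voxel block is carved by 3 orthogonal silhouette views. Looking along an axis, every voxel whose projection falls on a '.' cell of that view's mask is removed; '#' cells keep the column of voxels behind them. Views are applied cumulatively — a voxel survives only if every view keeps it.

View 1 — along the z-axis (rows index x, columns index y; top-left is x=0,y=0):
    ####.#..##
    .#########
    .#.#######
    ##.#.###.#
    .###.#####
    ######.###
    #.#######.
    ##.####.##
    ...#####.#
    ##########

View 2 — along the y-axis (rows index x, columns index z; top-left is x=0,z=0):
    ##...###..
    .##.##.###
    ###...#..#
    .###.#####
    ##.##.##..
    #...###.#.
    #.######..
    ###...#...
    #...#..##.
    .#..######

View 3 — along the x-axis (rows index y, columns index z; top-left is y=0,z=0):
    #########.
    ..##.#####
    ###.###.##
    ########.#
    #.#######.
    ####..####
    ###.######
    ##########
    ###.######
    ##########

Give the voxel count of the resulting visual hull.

remaining voxels: 415

initial block: 10^3 = 1000
after view 1 [z-axis, 80 of 100 cells solid] → remaining = 800
after view 2 [y-axis, 58 of 100 cells solid] → remaining = 469
after view 3 [x-axis, 87 of 100 cells solid] → remaining = 415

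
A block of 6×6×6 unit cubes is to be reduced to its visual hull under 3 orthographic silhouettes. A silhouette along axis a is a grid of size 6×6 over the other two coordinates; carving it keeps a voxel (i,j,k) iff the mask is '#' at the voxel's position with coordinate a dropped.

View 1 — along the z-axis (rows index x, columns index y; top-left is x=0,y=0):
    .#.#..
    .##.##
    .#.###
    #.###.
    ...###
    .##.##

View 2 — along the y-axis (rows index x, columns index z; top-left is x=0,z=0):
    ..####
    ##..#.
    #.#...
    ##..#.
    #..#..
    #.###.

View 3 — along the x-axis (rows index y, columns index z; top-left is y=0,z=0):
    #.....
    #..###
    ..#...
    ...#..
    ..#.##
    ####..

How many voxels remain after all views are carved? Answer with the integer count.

full grid |V| = 216
V1 z: intersect with XY mask (21 set) -- 126 left
V2 y: intersect with XZ mask (18 set) -- 62 left
V3 x: intersect with YZ mask (14 set) -- 27 left

27 voxels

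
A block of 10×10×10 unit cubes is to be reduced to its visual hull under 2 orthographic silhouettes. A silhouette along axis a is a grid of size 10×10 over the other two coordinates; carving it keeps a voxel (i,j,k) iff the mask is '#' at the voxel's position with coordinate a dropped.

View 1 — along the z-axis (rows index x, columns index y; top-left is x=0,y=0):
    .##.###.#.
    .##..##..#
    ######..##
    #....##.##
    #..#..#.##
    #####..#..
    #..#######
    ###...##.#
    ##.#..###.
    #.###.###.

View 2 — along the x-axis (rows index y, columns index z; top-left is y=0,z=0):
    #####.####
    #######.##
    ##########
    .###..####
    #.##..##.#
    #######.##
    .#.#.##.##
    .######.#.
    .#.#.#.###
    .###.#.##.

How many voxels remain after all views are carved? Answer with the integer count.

voxel count = 464

start: 10×10×10 = 1000 voxels
[1] z-view keeps 62 columns → grid now 620
[2] x-view keeps 75 columns → grid now 464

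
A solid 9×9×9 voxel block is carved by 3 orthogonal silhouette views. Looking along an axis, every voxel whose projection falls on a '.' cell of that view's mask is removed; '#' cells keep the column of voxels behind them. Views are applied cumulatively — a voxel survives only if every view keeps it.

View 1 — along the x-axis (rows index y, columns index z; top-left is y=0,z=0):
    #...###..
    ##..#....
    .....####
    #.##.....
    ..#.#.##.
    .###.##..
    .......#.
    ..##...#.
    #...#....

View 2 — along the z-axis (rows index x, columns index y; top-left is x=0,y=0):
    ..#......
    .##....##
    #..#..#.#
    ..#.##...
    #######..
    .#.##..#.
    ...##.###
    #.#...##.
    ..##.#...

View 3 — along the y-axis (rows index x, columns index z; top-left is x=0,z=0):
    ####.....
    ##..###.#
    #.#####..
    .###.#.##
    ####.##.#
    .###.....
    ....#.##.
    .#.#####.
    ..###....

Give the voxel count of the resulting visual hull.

voxel count = 69

initial block: 9^3 = 729
[1] x-view keeps 29 columns → grid now 261
[2] z-view keeps 35 columns → grid now 113
[3] y-view keeps 44 columns → grid now 69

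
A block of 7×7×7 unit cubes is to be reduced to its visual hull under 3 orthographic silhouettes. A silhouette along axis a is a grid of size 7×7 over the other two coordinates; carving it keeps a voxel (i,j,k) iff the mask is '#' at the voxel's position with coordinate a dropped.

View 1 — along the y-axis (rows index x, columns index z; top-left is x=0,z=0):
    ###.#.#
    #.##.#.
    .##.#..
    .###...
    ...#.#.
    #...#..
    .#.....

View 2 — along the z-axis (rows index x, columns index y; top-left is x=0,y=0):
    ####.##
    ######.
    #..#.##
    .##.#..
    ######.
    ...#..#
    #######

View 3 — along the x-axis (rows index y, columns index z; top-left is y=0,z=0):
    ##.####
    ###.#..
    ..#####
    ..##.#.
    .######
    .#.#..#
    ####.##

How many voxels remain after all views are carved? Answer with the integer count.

start: 7×7×7 = 343 voxels
[1] y-view keeps 20 columns → grid now 140
[2] z-view keeps 34 columns → grid now 98
[3] x-view keeps 33 columns → grid now 61

61 voxels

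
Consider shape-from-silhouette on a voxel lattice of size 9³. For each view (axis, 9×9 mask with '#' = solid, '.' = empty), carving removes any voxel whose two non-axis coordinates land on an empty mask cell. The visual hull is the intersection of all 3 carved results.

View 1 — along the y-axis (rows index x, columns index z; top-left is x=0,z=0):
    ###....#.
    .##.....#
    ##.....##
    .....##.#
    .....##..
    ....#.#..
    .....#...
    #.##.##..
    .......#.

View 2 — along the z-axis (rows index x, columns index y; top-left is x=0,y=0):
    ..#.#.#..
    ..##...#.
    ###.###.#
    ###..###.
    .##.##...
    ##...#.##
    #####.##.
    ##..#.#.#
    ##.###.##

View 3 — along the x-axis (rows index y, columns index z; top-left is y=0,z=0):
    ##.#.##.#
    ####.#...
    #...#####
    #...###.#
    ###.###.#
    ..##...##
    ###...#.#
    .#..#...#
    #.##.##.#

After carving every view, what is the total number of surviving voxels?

voxel count = 75

start: 9×9×9 = 729 voxels
V1 y: intersect with XZ mask (25 set) -- 225 left
V2 z: intersect with XY mask (47 set) -- 124 left
V3 x: intersect with YZ mask (47 set) -- 75 left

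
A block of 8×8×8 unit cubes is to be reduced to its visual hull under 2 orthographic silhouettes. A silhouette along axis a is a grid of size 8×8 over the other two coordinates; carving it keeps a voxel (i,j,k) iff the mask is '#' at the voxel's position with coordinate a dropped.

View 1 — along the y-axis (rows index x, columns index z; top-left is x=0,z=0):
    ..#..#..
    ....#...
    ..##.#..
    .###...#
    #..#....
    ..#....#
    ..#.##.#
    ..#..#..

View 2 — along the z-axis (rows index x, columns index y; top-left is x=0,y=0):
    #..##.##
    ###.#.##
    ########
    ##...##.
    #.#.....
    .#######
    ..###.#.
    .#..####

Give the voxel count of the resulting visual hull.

voxel count = 100

full grid |V| = 512
carve view 1 (along y, XZ-mask fill 20/64): 160 voxels remain
carve view 2 (along z, XY-mask fill 41/64): 100 voxels remain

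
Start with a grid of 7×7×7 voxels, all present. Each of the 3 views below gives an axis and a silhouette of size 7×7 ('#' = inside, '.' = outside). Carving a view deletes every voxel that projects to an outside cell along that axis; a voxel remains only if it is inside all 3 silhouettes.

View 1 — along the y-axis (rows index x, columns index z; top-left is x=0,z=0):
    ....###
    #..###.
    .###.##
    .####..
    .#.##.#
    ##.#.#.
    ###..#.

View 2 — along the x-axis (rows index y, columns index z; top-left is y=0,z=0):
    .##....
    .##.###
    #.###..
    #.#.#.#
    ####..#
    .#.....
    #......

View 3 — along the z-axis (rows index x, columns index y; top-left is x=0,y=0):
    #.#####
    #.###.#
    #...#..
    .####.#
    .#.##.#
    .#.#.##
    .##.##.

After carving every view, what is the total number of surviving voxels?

remaining voxels: 51

full grid |V| = 343
V1 y: intersect with XZ mask (28 set) -- 196 left
V2 x: intersect with YZ mask (22 set) -- 83 left
V3 z: intersect with XY mask (30 set) -- 51 left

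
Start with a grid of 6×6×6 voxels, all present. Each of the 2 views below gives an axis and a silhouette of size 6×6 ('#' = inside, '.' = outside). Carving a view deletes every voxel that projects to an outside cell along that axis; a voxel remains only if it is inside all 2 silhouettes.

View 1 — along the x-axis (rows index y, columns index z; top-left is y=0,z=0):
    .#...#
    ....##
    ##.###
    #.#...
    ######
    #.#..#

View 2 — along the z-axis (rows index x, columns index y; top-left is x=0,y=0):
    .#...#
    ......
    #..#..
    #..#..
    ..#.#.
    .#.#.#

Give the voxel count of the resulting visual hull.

start: 6×6×6 = 216 voxels
carve view 1 (along x, YZ-mask fill 20/36): 120 voxels remain
carve view 2 (along z, XY-mask fill 11/36): 31 voxels remain

31 voxels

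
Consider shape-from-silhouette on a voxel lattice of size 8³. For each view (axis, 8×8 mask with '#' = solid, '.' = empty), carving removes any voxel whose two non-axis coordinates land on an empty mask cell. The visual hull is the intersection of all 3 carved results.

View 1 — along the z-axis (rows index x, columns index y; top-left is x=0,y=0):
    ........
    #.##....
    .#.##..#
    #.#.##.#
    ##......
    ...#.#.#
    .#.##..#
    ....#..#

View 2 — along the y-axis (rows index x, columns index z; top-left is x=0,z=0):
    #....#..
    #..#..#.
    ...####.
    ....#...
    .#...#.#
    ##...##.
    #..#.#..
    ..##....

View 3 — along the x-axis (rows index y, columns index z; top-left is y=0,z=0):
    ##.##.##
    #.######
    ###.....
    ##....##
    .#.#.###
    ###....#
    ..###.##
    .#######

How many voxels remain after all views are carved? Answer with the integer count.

43 voxels

start: 8×8×8 = 512 voxels
[1] z-view keeps 23 columns → grid now 184
[2] y-view keeps 22 columns → grid now 64
[3] x-view keeps 41 columns → grid now 43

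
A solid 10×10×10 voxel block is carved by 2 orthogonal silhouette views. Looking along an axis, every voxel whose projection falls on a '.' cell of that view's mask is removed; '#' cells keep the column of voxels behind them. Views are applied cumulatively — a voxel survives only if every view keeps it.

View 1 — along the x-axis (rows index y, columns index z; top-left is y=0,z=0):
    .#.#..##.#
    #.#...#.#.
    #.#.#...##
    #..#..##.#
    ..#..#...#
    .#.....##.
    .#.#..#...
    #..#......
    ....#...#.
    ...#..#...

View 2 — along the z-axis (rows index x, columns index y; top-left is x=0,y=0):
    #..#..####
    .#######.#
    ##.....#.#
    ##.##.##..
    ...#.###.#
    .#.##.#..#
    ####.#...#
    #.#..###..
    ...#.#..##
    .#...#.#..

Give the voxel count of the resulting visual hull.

start: 10×10×10 = 1000 voxels
V1 x: intersect with YZ mask (34 set) -- 340 left
V2 z: intersect with XY mask (52 set) -- 176 left

|visual hull| = 176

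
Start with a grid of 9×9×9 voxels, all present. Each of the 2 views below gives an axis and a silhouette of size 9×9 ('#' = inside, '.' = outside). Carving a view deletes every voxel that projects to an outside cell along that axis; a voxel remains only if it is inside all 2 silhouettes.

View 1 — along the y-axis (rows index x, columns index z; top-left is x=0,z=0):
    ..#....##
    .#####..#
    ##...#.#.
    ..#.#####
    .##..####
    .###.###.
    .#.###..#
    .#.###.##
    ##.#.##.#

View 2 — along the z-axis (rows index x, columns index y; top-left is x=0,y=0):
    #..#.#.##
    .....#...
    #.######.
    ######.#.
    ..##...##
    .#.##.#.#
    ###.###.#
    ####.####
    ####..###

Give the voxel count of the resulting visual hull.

270 voxels

before carving: 729 voxels (9×9×9)
step 1: project along y, AND mask (48/81) → |grid| = 432
step 2: project along z, AND mask (51/81) → |grid| = 270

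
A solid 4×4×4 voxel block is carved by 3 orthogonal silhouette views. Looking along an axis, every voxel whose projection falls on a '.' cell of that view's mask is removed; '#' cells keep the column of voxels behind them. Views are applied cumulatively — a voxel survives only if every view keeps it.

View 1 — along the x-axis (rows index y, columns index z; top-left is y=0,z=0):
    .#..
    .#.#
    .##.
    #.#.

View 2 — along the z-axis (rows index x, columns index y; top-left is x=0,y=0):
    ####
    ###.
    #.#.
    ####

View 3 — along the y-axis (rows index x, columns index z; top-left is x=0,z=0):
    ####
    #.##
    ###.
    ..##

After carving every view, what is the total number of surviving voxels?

full grid |V| = 64
[1] x-view keeps 7 columns → grid now 28
[2] z-view keeps 13 columns → grid now 22
[3] y-view keeps 12 columns → grid now 15

|visual hull| = 15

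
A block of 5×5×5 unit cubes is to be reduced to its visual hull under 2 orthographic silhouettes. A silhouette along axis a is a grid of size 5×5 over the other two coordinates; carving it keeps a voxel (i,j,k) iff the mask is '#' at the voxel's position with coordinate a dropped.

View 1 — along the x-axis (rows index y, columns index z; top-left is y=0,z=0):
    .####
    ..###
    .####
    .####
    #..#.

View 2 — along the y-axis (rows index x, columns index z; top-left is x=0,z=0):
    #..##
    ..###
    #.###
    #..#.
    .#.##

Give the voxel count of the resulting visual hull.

initial block: 5^3 = 125
carve view 1 (along x, YZ-mask fill 17/25): 85 voxels remain
carve view 2 (along y, XZ-mask fill 15/25): 55 voxels remain

voxel count = 55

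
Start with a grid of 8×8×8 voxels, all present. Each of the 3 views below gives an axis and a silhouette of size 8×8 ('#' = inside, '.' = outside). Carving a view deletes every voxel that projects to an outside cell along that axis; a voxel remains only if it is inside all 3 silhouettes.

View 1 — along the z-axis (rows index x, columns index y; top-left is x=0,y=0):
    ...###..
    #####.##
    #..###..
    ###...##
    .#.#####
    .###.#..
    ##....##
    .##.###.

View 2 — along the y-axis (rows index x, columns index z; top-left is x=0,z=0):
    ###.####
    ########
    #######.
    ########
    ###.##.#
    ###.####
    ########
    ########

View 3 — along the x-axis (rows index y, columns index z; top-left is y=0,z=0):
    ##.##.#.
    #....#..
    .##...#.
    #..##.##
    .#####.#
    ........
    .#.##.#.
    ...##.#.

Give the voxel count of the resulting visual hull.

before carving: 512 voxels (8×8×8)
step 1: project along z, AND mask (38/64) → |grid| = 304
step 2: project along y, AND mask (59/64) → |grid| = 281
step 3: project along x, AND mask (28/64) → |grid| = 119

voxel count = 119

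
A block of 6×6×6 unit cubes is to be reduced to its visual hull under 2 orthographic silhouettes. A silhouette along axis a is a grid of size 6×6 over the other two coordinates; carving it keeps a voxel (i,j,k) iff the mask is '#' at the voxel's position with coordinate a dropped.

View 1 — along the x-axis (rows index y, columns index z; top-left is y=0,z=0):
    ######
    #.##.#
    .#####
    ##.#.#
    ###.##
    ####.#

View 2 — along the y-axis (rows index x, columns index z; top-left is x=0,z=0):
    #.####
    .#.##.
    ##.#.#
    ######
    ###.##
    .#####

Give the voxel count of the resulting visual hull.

voxel count = 135

full grid |V| = 216
V1 x: intersect with YZ mask (29 set) -- 174 left
V2 y: intersect with XZ mask (28 set) -- 135 left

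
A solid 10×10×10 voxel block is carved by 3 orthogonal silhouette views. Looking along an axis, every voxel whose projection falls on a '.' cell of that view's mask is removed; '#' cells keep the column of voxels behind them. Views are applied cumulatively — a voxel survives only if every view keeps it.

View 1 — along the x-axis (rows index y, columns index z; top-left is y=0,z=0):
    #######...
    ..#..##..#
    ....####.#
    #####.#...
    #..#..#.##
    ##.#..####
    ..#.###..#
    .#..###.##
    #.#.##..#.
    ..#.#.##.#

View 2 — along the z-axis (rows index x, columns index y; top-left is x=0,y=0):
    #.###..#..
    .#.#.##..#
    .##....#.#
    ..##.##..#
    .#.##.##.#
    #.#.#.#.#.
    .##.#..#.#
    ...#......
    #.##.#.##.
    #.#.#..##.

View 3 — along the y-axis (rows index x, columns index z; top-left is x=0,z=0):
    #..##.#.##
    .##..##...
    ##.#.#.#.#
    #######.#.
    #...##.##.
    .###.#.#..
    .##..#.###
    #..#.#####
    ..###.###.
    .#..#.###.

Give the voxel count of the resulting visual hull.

full grid |V| = 1000
  1. axis=0 (YZ plane), |mask|=55  ⇒  voxels=550
  2. axis=2 (XY plane), |mask|=47  ⇒  voxels=257
  3. axis=1 (XZ plane), |mask|=58  ⇒  voxels=140

140 voxels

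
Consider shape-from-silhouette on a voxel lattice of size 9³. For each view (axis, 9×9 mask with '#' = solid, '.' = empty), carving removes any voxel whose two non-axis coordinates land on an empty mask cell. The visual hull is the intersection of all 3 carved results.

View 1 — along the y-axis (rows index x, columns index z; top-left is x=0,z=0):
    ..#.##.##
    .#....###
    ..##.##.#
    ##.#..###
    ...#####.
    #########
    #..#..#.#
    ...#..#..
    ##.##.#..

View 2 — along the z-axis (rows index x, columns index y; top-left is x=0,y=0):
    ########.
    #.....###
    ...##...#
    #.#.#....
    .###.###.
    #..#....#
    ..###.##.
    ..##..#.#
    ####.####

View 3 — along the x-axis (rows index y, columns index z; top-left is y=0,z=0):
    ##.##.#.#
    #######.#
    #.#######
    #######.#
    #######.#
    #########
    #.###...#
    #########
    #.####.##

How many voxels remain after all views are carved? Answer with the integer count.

before carving: 729 voxels (9×9×9)
after view 1 [y-axis, 45 of 81 cells solid] → remaining = 405
after view 2 [z-axis, 44 of 81 cells solid] → remaining = 214
after view 3 [x-axis, 68 of 81 cells solid] → remaining = 177

remaining voxels: 177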